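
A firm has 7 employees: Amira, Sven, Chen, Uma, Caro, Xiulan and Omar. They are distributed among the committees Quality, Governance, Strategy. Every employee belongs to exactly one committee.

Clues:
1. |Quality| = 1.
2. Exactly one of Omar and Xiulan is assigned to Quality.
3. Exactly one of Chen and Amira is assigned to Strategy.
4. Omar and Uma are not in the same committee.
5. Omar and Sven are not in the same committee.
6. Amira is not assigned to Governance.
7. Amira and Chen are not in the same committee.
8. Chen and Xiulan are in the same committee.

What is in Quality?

Quality = {Omar}

From (6): Amira ∉ Governance.
Suppose Amira ∈ Quality: no assignment then satisfies all the clues, so Amira ∉ Quality.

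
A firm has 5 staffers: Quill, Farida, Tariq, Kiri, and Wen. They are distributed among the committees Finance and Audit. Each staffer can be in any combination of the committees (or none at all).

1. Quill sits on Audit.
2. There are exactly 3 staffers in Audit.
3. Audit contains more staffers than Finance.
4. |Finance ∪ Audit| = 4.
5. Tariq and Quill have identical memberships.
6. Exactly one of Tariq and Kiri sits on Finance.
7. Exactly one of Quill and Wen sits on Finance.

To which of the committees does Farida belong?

Farida: none

From (1): Quill ∈ Audit.
(5): Tariq matches Quill: Tariq ∈ Audit.
Suppose Farida ∈ Finance: no assignment then satisfies all the clues, so Farida ∉ Finance.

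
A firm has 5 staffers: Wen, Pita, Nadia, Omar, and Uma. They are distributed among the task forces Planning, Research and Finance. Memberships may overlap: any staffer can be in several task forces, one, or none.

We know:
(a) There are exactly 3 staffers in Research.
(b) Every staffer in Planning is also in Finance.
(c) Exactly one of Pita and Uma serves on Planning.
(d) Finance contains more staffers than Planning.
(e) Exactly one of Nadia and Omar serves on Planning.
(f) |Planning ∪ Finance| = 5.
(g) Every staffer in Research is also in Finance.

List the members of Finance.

Finance = {Nadia, Omar, Pita, Uma, Wen}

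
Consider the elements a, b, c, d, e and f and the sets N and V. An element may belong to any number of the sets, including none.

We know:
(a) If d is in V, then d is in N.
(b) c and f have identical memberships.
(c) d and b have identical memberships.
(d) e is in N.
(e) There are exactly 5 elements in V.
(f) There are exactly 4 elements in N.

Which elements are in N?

N = {a, b, d, e}

From (d): e ∈ N.
Suppose a ∉ N: no assignment then satisfies all the clues, so a ∈ N.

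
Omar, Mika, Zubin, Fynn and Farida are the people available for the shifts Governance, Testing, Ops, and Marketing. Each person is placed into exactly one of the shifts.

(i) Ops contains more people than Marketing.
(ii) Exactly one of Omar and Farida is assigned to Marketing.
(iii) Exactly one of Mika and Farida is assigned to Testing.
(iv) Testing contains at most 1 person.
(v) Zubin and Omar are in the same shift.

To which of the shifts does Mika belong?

Mika: Testing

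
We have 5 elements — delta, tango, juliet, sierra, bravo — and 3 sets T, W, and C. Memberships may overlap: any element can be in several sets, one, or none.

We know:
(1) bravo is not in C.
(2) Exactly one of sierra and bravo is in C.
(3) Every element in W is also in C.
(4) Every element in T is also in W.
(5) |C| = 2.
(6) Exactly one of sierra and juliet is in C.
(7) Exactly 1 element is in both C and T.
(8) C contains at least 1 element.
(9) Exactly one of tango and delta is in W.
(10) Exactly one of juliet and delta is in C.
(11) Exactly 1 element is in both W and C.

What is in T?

T = {delta}

From (1): bravo ∉ C.
(2) (exactly one): sierra ∈ C.
(3) contrapositive: bravo ∉ W.
(4) contrapositive: bravo ∉ T.
(6) (exactly one): juliet ∉ C.
(10) (exactly one): delta ∈ C.
(3) contrapositive: juliet ∉ W.
(4) contrapositive: juliet ∉ T.
(5): C already has 2, so the rest are out.
(3) contrapositive: tango ∉ W.
(4) contrapositive: tango ∉ T.
Suppose delta ∉ T: no assignment then satisfies all the clues, so delta ∈ T.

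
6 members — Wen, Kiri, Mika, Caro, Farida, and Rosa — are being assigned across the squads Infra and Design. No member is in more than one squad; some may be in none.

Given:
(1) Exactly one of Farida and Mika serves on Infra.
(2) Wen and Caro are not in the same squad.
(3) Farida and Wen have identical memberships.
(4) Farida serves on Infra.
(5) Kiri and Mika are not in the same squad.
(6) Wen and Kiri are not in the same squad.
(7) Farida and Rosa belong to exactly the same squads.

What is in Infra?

Infra = {Farida, Rosa, Wen}

From (4): Farida ∈ Infra.
(1) (exactly one): Mika ∉ Infra.
(3): Wen matches Farida: Wen ∈ Infra.
(6): Kiri ∉ Infra.
(7): Rosa matches Farida: Rosa ∈ Infra.
(2): Caro ∉ Infra.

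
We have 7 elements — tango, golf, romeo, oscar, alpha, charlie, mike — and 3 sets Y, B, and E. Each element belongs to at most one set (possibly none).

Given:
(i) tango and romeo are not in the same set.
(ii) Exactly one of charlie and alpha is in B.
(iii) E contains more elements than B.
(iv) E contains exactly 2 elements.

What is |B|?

1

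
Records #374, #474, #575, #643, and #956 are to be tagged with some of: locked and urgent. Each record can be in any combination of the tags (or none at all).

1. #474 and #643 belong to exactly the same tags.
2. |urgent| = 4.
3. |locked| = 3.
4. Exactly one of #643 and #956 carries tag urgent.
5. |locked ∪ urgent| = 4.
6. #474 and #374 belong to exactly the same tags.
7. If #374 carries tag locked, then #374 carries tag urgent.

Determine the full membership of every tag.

locked = {#374, #474, #643}; urgent = {#374, #474, #575, #643}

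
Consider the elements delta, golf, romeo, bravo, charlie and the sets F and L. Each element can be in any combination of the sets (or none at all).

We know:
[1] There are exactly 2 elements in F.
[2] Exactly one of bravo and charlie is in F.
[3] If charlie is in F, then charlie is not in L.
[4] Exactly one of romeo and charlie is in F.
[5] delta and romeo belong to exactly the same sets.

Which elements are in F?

F = {charlie, golf}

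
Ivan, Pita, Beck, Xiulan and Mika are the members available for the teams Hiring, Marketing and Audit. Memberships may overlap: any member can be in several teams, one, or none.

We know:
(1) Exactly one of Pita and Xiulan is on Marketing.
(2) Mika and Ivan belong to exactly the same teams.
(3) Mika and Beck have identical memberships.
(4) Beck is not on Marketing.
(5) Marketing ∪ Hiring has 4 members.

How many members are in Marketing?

1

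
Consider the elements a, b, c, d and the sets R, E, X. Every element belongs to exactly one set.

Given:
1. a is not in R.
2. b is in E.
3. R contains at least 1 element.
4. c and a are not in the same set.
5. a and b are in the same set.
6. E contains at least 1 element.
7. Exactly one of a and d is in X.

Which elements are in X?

From (1): a ∉ R.
From (2): b ∈ E.
(5): a matches b: a ∈ E.
(7) (exactly one): d ∈ X.
(3): only 1 candidates remain for R, so all are in.

X = {d}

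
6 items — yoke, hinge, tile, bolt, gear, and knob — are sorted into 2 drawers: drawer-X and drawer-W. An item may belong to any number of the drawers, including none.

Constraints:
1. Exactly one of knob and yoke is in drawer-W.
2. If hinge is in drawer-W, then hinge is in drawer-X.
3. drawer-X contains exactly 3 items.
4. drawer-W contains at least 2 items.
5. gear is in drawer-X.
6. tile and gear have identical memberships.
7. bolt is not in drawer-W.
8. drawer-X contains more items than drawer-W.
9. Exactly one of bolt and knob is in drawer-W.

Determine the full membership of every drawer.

drawer-X = {gear, hinge, tile}; drawer-W = {hinge, knob}

From (5): gear ∈ drawer-X.
From (7): bolt ∉ drawer-W.
(6): tile matches gear: tile ∈ drawer-X.
(9) (exactly one): knob ∈ drawer-W.
(1) (exactly one): yoke ∉ drawer-W.
Suppose yoke ∈ drawer-X: no assignment then satisfies all the clues, so yoke ∉ drawer-X.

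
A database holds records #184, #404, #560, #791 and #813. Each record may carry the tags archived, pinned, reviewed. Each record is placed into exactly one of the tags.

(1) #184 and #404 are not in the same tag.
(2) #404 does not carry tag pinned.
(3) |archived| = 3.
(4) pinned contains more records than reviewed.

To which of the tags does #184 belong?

#184: pinned

From (2): #404 ∉ pinned.
Suppose #184 ∈ archived: no assignment then satisfies all the clues, so #184 ∉ archived.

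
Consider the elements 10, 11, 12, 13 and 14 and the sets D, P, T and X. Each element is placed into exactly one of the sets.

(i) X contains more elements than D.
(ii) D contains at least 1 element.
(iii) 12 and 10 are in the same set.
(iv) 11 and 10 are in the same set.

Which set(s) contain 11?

11: X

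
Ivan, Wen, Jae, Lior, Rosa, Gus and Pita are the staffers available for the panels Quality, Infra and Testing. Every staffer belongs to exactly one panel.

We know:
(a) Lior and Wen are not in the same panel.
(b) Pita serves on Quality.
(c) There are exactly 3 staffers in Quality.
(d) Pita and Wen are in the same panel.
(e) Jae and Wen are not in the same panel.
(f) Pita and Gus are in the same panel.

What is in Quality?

From (b): Pita ∈ Quality.
(d): Wen matches Pita: Wen ∈ Quality.
(e): Jae ∉ Quality.
(f): Gus matches Pita: Gus ∈ Quality.
(a): Lior ∉ Quality.
(c): Quality already has 3, so the rest are out.

Quality = {Gus, Pita, Wen}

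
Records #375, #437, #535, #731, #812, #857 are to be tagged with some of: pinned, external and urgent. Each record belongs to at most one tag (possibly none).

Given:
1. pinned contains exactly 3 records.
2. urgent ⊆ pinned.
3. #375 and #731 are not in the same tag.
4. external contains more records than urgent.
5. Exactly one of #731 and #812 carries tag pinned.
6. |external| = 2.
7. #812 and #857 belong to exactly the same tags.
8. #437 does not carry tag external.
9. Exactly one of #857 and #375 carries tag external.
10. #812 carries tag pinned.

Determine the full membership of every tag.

From (8): #437 ∉ external.
From (10): #812 ∈ pinned.
(5) (exactly one): #731 ∉ pinned.
(7): #857 matches #812: #857 ∈ pinned.
(9) (exactly one): #375 ∈ external.
(2) contrapositive: #731 ∉ urgent.
(3): #731 ∉ external.
(6): only 2 candidates remain for external, so all are in.
(1): only 3 candidates remain for pinned, so all are in.

pinned = {#437, #812, #857}; external = {#375, #535}; urgent = {}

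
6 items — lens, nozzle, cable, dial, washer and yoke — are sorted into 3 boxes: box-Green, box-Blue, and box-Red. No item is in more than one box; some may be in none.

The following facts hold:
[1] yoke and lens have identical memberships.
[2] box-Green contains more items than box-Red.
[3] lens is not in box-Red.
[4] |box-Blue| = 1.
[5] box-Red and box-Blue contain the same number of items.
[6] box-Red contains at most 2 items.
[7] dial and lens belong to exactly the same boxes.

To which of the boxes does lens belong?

lens: box-Green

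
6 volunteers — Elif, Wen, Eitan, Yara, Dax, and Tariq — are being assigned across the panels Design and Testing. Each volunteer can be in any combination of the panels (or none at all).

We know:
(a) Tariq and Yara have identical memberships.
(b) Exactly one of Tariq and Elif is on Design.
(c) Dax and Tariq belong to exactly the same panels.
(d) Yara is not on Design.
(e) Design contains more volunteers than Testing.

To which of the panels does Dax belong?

Dax: none

From (d): Yara ∉ Design.
(a): Tariq matches Yara: Tariq ∉ Design.
(b) (exactly one): Elif ∈ Design.
(c): Dax matches Tariq: Dax ∉ Design.
Suppose Dax ∈ Testing: no assignment then satisfies all the clues, so Dax ∉ Testing.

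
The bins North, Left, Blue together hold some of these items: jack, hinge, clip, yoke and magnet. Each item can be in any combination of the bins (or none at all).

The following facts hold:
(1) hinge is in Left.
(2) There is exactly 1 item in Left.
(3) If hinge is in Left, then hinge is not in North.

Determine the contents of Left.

Left = {hinge}

From (1): hinge ∈ Left.
(2): Left already has 1, so the rest are out.
(3): hinge ∉ North.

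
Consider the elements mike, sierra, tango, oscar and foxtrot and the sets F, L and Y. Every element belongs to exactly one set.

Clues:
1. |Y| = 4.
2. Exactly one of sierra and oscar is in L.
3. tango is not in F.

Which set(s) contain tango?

tango: Y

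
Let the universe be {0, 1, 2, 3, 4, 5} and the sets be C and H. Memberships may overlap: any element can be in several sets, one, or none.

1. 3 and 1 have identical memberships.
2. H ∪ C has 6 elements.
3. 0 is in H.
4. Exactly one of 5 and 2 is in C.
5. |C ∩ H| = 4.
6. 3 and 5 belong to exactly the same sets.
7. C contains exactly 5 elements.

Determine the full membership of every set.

C = {0, 1, 3, 4, 5}; H = {0, 1, 2, 3, 5}

From (3): 0 ∈ H.
Suppose 0 ∉ C: no assignment then satisfies all the clues, so 0 ∈ C.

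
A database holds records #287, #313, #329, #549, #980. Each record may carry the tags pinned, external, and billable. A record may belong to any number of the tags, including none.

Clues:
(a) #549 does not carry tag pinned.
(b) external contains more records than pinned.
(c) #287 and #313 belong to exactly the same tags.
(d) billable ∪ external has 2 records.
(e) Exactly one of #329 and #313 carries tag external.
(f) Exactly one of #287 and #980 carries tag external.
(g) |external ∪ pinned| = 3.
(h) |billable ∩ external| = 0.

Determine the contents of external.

From (a): #549 ∉ pinned.
Suppose #287 ∉ external: no assignment then satisfies all the clues, so #287 ∈ external.

external = {#287, #313}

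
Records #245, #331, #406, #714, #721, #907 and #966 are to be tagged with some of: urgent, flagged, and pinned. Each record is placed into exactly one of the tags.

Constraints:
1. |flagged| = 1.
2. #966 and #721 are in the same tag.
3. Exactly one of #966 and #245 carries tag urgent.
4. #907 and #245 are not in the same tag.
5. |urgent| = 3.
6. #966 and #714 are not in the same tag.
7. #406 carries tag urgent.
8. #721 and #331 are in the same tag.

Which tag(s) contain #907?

#907: flagged

From (7): #406 ∈ urgent.
Suppose #907 ∈ urgent: no assignment then satisfies all the clues, so #907 ∉ urgent.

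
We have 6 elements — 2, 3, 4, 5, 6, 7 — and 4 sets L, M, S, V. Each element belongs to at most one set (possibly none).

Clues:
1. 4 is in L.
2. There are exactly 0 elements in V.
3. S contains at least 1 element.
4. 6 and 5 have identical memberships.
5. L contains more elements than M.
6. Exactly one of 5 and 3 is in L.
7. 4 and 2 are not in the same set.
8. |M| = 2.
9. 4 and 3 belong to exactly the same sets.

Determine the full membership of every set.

L = {3, 4, 7}; M = {5, 6}; S = {2}; V = {}

From (1): 4 ∈ L.
(2): V already has 0, so the rest are out.
(7): 2 ∉ L.
(9): 3 matches 4: 3 ∈ L.
(6) (exactly one): 5 ∉ L.
(4): 6 matches 5: 6 ∉ L.
Suppose 2 ∈ M: no assignment then satisfies all the clues, so 2 ∉ M.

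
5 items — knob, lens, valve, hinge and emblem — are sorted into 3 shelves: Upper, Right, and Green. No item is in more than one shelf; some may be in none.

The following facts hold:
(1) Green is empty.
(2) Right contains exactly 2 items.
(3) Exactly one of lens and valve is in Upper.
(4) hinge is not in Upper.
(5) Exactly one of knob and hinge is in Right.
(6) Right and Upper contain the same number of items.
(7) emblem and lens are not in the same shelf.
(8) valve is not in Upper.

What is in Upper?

Upper = {knob, lens}

From (4): hinge ∉ Upper.
From (8): valve ∉ Upper.
(1): Green already has 0, so the rest are out.
(3) (exactly one): lens ∈ Upper.
(7): emblem ∉ Upper.
Suppose knob ∉ Upper: no assignment then satisfies all the clues, so knob ∈ Upper.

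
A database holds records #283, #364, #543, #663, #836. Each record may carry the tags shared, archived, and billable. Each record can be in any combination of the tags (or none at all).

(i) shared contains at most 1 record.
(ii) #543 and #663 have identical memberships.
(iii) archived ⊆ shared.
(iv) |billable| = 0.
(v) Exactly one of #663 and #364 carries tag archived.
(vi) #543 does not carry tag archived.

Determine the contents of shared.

shared = {#364}

From (vi): #543 ∉ archived.
(ii): #663 matches #543: #663 ∉ archived.
(iv): billable already has 0, so the rest are out.
(v) (exactly one): #364 ∈ archived.
(iii) with #364 ∈ archived: #364 ∈ shared.
(i): shared already has 1, so the rest are out.
(iii) contrapositive: #283 ∉ archived.
(iii) contrapositive: #836 ∉ archived.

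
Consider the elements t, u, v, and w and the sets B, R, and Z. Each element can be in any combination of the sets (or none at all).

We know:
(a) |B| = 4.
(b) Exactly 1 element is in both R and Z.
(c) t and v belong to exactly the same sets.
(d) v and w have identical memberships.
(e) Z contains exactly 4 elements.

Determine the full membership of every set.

B = {t, u, v, w}; R = {u}; Z = {t, u, v, w}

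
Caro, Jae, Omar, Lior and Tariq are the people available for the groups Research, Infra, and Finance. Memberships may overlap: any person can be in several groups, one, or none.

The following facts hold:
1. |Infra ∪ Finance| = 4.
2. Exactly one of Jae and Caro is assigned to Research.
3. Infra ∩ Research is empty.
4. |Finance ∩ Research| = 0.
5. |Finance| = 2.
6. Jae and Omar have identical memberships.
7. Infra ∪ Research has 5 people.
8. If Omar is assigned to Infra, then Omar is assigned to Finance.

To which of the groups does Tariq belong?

Tariq: Infra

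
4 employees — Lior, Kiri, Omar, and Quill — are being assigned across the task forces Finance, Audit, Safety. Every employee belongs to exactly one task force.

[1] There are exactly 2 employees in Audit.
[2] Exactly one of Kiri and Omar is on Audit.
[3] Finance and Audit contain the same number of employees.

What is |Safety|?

0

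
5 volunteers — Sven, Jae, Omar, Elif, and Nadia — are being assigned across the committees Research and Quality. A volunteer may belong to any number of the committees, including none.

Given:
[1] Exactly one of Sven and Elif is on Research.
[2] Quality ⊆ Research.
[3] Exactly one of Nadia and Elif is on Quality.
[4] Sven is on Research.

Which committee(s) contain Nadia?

Nadia: Quality, Research

From (4): Sven ∈ Research.
(1) (exactly one): Elif ∉ Research.
(2) contrapositive: Elif ∉ Quality.
(3) (exactly one): Nadia ∈ Quality.
(2) with Nadia ∈ Quality: Nadia ∈ Research.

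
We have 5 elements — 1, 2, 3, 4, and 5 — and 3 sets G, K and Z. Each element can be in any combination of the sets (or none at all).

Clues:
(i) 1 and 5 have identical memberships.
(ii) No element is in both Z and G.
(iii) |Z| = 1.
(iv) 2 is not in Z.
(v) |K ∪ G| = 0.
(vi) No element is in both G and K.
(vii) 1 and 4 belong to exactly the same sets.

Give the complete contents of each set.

G = {}; K = {}; Z = {3}

From (iv): 2 ∉ Z.
Suppose 1 ∈ G: no assignment then satisfies all the clues, so 1 ∉ G.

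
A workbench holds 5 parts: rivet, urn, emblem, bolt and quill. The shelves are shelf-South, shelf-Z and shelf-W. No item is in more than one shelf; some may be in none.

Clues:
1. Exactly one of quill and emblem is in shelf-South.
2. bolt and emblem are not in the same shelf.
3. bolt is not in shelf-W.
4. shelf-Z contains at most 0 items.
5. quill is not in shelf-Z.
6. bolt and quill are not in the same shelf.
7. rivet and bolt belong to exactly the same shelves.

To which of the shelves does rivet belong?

From (3): bolt ∉ shelf-W.
From (5): quill ∉ shelf-Z.
(4): shelf-Z already has 0, so the rest are out.
(7): rivet matches bolt: rivet ∉ shelf-W.
Suppose rivet ∈ shelf-South: no assignment then satisfies all the clues, so rivet ∉ shelf-South.

rivet: none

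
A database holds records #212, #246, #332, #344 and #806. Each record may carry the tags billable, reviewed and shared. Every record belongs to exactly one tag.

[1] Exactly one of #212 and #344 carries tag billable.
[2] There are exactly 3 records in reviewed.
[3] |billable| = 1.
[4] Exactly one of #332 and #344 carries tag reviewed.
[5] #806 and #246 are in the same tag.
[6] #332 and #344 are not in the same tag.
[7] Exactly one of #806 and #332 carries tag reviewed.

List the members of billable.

billable = {#212}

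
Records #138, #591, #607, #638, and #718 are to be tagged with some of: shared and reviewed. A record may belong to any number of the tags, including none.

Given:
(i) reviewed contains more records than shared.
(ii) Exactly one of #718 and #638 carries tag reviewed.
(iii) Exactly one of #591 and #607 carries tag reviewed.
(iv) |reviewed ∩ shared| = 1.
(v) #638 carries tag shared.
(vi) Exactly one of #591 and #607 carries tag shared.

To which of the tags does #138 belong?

From (v): #638 ∈ shared.
Suppose #138 ∈ shared: no assignment then satisfies all the clues, so #138 ∉ shared.

#138: reviewed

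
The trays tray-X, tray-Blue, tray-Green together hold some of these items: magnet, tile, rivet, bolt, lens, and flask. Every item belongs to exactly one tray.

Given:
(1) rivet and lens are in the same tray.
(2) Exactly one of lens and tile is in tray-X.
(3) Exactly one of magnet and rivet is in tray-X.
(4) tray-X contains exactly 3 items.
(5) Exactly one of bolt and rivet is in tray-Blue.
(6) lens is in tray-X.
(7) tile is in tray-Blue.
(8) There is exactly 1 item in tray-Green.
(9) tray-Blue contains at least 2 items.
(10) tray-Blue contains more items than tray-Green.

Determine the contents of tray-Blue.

tray-Blue = {bolt, tile}

From (6): lens ∈ tray-X.
From (7): tile ∈ tray-Blue.
(1): rivet matches lens: rivet ∈ tray-X.
(3) (exactly one): magnet ∉ tray-X.
(5) (exactly one): bolt ∈ tray-Blue.
(4): only 3 candidates remain for tray-X, so all are in.
(8): only 1 candidates remain for tray-Green, so all are in.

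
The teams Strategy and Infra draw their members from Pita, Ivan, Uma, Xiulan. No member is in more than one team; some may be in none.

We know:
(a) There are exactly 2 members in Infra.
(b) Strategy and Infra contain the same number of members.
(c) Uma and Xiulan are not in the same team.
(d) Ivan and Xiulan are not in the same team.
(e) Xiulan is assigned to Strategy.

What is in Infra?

From (e): Xiulan ∈ Strategy.
(c): Uma ∉ Strategy.
(d): Ivan ∉ Strategy.
Suppose Pita ∈ Infra: no assignment then satisfies all the clues, so Pita ∉ Infra.

Infra = {Ivan, Uma}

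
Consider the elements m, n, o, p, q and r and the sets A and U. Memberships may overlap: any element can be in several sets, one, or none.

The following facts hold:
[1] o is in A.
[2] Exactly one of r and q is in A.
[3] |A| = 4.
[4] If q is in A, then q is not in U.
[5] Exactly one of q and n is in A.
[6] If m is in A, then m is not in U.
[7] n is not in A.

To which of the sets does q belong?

q: A

From (1): o ∈ A.
From (7): n ∉ A.
(5) (exactly one): q ∈ A.
(2) (exactly one): r ∉ A.
(3): only 4 candidates remain for A, so all are in.
(4): q ∉ U.
(6): m ∉ U.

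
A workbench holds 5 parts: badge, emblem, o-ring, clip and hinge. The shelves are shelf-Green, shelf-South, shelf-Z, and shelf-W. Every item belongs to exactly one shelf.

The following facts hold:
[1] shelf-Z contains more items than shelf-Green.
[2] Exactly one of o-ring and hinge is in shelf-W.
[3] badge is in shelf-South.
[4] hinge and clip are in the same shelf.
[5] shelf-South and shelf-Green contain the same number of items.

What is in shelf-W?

From (3): badge ∈ shelf-South.
Suppose emblem ∈ shelf-W: no assignment then satisfies all the clues, so emblem ∉ shelf-W.

shelf-W = {o-ring}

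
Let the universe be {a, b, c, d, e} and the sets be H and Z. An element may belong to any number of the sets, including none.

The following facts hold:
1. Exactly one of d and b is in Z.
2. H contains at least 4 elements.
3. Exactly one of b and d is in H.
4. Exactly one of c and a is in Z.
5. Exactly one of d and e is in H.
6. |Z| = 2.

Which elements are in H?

H = {a, b, c, e}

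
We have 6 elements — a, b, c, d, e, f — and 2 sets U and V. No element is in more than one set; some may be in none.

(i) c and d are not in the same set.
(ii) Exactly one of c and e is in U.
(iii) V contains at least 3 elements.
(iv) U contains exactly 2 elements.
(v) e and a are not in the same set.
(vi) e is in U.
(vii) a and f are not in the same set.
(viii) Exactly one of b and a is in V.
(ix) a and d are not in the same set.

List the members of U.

U = {d, e}

From (vi): e ∈ U.
(ii) (exactly one): c ∉ U.
(v): a ∉ U.
Suppose b ∈ U: no assignment then satisfies all the clues, so b ∉ U.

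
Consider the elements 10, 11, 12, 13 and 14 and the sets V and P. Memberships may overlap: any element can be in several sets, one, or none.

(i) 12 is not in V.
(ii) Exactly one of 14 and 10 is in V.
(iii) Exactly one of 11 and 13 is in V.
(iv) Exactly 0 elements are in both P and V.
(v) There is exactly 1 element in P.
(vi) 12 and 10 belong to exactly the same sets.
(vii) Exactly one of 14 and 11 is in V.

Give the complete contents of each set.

V = {13, 14}; P = {11}

From (i): 12 ∉ V.
(vi): 10 matches 12: 10 ∉ V.
(ii) (exactly one): 14 ∈ V.
(vii) (exactly one): 11 ∉ V.
(iii) (exactly one): 13 ∈ V.
Suppose 10 ∈ P: no assignment then satisfies all the clues, so 10 ∉ P.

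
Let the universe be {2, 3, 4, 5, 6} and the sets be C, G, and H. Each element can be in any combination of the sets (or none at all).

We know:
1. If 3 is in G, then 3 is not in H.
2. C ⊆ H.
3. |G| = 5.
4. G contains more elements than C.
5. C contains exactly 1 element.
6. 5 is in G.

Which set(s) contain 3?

From (6): 5 ∈ G.
(3): only 5 candidates remain for G, so all are in.
(1): 3 ∉ H.
(2) contrapositive: 3 ∉ C.

3: G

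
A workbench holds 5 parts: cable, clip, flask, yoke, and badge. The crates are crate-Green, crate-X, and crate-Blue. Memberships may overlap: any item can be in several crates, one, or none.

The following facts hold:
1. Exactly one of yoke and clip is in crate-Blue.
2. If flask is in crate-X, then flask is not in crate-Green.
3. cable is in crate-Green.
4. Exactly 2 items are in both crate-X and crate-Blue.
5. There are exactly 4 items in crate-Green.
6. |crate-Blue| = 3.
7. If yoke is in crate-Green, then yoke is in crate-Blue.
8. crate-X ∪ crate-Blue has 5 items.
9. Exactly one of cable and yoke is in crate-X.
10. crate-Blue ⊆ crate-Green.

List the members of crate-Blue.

crate-Blue = {badge, cable, yoke}

From (3): cable ∈ crate-Green.
Suppose cable ∉ crate-Blue: no assignment then satisfies all the clues, so cable ∈ crate-Blue.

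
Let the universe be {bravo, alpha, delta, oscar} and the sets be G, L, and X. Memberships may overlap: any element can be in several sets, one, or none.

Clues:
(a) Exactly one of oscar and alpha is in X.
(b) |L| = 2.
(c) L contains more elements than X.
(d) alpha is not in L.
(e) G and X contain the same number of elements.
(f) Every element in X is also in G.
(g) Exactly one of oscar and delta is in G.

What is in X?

X = {oscar}

From (d): alpha ∉ L.
Suppose bravo ∈ X: no assignment then satisfies all the clues, so bravo ∉ X.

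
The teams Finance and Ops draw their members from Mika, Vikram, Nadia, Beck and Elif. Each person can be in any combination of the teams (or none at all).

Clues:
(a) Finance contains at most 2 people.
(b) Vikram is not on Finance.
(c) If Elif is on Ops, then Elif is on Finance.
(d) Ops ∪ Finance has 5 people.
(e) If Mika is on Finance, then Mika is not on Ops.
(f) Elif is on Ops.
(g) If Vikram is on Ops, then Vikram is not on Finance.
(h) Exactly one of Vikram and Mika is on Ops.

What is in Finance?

Finance = {Elif, Mika}

From (b): Vikram ∉ Finance.
From (f): Elif ∈ Ops.
(c): Elif ∈ Finance.
Suppose Mika ∉ Finance: no assignment then satisfies all the clues, so Mika ∈ Finance.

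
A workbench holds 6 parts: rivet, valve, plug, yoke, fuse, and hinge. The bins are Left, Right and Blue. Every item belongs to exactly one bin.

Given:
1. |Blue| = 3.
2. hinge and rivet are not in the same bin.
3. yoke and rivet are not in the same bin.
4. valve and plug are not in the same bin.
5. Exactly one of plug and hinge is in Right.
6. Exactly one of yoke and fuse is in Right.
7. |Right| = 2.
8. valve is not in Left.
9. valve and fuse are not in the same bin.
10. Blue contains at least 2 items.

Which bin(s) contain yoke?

yoke: Blue

From (8): valve ∉ Left.
Suppose yoke ∈ Left: no assignment then satisfies all the clues, so yoke ∉ Left.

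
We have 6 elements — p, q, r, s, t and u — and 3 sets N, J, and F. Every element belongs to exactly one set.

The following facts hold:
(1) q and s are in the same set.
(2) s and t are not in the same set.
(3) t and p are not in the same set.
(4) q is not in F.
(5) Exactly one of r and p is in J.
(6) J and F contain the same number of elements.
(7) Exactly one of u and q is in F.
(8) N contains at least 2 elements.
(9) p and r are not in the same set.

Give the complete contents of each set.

N = {q, s}; J = {r, t}; F = {p, u}

From (4): q ∉ F.
(1): s matches q: s ∉ F.
(7) (exactly one): u ∈ F.
Suppose p ∈ N: no assignment then satisfies all the clues, so p ∉ N.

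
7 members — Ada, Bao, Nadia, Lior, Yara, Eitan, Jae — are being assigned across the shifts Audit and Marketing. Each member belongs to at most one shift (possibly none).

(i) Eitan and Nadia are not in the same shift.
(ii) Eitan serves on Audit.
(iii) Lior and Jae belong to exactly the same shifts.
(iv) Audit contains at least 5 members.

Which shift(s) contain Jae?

From (ii): Eitan ∈ Audit.
(i): Nadia ∉ Audit.
Suppose Jae ∉ Audit: no assignment then satisfies all the clues, so Jae ∈ Audit.

Jae: Audit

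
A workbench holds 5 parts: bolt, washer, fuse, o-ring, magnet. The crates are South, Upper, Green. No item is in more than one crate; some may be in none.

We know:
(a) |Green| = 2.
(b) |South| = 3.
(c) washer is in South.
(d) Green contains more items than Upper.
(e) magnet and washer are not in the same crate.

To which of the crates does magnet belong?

magnet: Green

From (c): washer ∈ South.
(e): magnet ∉ South.
Suppose magnet ∈ Upper: no assignment then satisfies all the clues, so magnet ∉ Upper.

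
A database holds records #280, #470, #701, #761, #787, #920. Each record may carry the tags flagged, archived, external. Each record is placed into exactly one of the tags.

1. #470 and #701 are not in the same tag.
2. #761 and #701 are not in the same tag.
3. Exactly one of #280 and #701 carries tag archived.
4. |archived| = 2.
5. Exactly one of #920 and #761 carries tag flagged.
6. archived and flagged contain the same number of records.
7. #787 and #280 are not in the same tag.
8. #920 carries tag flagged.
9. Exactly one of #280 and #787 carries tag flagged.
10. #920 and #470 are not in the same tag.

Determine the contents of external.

external = {#470, #761}

From (8): #920 ∈ flagged.
(5) (exactly one): #761 ∉ flagged.
(10): #470 ∉ flagged.
Suppose #280 ∈ external: no assignment then satisfies all the clues, so #280 ∉ external.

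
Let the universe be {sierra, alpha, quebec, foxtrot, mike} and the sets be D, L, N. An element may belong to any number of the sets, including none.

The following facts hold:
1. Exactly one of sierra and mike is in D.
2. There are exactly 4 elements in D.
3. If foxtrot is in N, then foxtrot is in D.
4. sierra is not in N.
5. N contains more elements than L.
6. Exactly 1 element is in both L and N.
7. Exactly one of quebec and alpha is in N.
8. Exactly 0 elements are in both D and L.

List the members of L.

L = {mike}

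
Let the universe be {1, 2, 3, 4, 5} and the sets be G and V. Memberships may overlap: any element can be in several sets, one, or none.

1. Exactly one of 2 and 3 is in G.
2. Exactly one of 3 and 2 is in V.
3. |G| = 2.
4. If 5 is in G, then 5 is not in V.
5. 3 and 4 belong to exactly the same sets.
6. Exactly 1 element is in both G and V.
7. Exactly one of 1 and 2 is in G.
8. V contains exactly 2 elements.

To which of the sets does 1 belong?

1: V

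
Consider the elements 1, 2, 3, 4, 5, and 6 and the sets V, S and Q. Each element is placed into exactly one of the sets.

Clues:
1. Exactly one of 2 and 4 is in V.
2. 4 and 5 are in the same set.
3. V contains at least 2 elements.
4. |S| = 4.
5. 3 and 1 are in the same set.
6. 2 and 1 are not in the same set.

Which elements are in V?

V = {2, 6}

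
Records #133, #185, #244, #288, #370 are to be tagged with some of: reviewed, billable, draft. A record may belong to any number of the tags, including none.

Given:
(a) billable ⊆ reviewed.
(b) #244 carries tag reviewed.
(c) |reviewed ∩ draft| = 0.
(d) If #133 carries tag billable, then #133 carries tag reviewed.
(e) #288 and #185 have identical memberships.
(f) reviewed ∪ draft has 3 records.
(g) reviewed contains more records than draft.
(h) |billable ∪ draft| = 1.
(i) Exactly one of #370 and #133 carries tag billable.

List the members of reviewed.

reviewed = {#133, #244, #370}

From (b): #244 ∈ reviewed.
Suppose #133 ∉ reviewed: no assignment then satisfies all the clues, so #133 ∈ reviewed.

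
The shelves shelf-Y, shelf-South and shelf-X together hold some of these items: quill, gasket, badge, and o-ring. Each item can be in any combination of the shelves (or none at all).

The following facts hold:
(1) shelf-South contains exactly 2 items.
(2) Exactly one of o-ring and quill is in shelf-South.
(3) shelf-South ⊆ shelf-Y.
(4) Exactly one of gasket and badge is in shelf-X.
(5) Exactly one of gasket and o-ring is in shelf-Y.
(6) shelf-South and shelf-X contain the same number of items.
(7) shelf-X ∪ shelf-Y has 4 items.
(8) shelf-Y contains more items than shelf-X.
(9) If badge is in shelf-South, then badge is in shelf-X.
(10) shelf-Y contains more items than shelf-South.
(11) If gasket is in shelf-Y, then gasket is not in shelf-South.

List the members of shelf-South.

shelf-South = {badge, quill}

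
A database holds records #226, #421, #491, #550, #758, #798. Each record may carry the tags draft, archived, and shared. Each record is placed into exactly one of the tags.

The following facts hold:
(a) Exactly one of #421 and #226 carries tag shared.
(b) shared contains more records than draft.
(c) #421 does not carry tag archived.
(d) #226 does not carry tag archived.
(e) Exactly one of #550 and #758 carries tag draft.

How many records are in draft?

2

From (c): #421 ∉ archived.
From (d): #226 ∉ archived.
Suppose #491 ∈ draft: no assignment then satisfies all the clues, so #491 ∉ draft.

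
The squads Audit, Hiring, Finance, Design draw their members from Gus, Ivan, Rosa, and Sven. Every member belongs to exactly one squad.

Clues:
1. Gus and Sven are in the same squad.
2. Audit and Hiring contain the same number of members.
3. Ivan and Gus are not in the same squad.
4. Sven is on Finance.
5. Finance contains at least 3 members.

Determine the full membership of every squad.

Audit = {}; Hiring = {}; Finance = {Gus, Rosa, Sven}; Design = {Ivan}

From (4): Sven ∈ Finance.
(1): Gus matches Sven: Gus ∉ Audit.
(1): Gus matches Sven: Gus ∉ Hiring.
(1): Gus matches Sven: Gus ∈ Finance.
(3): Ivan ∉ Finance.
(5): only 3 candidates remain for Finance, so all are in.
Suppose Ivan ∈ Audit: no assignment then satisfies all the clues, so Ivan ∉ Audit.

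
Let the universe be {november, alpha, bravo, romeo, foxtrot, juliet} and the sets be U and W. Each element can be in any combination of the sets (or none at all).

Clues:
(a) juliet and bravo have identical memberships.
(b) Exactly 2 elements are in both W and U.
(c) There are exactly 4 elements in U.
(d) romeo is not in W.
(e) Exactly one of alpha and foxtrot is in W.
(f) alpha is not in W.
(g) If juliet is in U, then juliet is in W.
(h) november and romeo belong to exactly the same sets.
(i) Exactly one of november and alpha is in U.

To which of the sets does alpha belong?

alpha: none

From (d): romeo ∉ W.
From (f): alpha ∉ W.
(e) (exactly one): foxtrot ∈ W.
(h): november matches romeo: november ∉ W.
Suppose alpha ∈ U: no assignment then satisfies all the clues, so alpha ∉ U.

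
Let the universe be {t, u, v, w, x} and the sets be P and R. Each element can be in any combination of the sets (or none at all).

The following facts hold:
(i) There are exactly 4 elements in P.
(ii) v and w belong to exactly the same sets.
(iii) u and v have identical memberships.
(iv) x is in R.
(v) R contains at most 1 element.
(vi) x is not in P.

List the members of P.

From (iv): x ∈ R.
From (vi): x ∉ P.
(i): only 4 candidates remain for P, so all are in.
(v): R already has 1, so the rest are out.

P = {t, u, v, w}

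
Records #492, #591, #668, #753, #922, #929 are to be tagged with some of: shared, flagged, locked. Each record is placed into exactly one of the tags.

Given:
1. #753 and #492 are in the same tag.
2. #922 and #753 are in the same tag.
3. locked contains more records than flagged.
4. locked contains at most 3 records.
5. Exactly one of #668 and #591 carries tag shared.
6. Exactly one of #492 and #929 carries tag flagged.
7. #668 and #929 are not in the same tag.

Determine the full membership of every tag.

shared = {#668}; flagged = {#591, #929}; locked = {#492, #753, #922}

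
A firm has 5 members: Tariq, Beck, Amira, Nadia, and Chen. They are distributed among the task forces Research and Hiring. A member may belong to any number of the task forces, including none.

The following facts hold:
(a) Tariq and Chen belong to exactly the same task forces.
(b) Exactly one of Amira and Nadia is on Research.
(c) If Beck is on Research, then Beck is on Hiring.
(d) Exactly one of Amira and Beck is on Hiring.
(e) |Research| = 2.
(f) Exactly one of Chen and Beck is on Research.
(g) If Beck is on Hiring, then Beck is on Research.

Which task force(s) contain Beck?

Beck: Hiring, Research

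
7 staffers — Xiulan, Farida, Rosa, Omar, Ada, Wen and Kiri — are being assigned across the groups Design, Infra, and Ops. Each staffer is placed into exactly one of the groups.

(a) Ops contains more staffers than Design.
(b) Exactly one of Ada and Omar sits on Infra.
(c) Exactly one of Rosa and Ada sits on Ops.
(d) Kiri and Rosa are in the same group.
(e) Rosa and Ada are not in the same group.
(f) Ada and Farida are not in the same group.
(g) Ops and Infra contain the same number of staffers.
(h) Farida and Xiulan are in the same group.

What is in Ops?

Ops = {Kiri, Rosa, Wen}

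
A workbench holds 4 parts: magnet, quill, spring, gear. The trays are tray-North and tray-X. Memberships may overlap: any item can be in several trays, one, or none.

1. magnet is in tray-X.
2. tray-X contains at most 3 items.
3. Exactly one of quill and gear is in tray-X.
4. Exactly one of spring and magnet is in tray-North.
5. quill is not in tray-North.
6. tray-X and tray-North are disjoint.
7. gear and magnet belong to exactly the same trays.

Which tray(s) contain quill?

From (1): magnet ∈ tray-X.
From (5): quill ∉ tray-North.
(6) (disjoint): magnet ∉ tray-North.
(7): gear matches magnet: gear ∉ tray-North.
(7): gear matches magnet: gear ∈ tray-X.
(3) (exactly one): quill ∉ tray-X.
(4) (exactly one): spring ∈ tray-North.
(6) (disjoint): spring ∉ tray-X.

quill: none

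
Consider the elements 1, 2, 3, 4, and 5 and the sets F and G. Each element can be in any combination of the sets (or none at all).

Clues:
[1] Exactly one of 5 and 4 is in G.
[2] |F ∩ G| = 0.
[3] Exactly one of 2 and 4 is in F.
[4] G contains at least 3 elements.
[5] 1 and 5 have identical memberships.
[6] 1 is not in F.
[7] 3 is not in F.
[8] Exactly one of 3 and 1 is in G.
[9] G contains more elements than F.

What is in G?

G = {1, 2, 5}

From (6): 1 ∉ F.
From (7): 3 ∉ F.
(5): 5 matches 1: 5 ∉ F.
Suppose 1 ∉ G: no assignment then satisfies all the clues, so 1 ∈ G.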